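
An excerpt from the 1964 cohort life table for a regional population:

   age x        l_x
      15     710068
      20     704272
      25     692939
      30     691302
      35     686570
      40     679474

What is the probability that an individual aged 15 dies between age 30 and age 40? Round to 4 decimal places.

0.0167

We want 15|10q15 = (l_30 − l_40)/l_15.
This is the probability of reaching 30 but not 40, conditional on being alive at 15: (l_30 − l_40) / l_15.
= (691302 − 679474) / 710068 = 11828 / 710068 = 0.016658.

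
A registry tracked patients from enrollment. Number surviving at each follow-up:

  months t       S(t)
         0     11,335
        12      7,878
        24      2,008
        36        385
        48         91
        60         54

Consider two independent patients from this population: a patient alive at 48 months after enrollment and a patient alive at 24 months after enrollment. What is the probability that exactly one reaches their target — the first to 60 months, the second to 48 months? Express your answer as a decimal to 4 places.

p₁ = S(60)/S(48) = 54/91 = 0.593407; p₂ = S(48)/S(24) = 91/2,008 = 0.045319.
P(exactly one) = p₁(1−p₂) + (1−p₁)p₂ = 0.566514 + 0.018426 = 0.584941.

0.5849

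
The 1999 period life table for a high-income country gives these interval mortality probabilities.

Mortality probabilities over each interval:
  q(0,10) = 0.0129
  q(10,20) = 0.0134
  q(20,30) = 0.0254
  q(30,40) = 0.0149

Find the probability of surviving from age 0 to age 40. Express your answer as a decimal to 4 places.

0.9350

The overall survival probability is (1 − 0.0129) × (1 − 0.0134) × (1 − 0.0254) × (1 − 0.0149).
= 0.9871 × 0.9866 × 0.9746 × 0.9851 = 0.934994.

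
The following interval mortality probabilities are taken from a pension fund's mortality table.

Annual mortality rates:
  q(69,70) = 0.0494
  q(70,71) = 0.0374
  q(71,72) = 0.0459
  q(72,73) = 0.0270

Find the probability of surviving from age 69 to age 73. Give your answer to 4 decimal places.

Chaining the interval survival probabilities: (1 − 0.0494) × (1 − 0.0374) × (1 − 0.0459) × (1 − 0.0270).
= 0.9506 × 0.9626 × 0.9541 × 0.9730 = 0.849475.

0.8495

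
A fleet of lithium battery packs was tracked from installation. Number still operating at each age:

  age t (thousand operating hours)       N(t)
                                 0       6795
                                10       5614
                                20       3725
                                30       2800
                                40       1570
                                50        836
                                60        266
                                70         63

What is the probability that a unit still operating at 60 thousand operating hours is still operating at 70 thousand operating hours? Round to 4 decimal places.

The conditional survival probability is N(70)/N(60) = 63/266 = 0.236842.

0.2368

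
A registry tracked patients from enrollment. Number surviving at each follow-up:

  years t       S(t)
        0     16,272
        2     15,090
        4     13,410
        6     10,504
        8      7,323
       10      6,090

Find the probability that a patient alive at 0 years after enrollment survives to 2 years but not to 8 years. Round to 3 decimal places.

0.477

This is the probability of reaching 2 but not 8, conditional on being alive at 0: (S(2) − S(8)) / S(0).
= (15,090 − 7,323) / 16,272 = 7,767 / 16,272 = 0.477323.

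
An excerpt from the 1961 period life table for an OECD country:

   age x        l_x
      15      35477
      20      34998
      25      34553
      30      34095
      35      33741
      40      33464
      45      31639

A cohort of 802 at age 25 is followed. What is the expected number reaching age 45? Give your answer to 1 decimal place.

734.4

The relevant probability is 31639/34553 = 0.915666.
Expected number = 802 × 0.915666 = 734.4.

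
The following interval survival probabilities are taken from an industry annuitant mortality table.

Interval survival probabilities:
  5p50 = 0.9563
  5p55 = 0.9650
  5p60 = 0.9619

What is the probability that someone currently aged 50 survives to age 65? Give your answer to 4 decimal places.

15p50 = 0.9563 × 0.9650 × 0.9619.
= 0.887670.

0.8877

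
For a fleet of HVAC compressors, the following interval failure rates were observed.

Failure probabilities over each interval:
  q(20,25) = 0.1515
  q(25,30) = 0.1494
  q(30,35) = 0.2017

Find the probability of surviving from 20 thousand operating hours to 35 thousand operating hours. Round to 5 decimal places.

The overall survival probability is (1 − 0.1515) × (1 − 0.1494) × (1 − 0.2017).
= 0.8485 × 0.8506 × 0.7983 = 0.576160.

0.57616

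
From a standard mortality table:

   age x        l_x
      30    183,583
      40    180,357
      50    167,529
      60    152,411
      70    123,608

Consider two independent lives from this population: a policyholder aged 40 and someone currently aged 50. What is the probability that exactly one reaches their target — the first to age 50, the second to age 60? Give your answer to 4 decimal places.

p₁ = l_50/l_40 = 167,529/180,357 = 0.928874; p₂ = l_60/l_50 = 152,411/167,529 = 0.909759.
P(exactly one) = p₁(1−p₂) + (1−p₁)p₂ = 0.083823 + 0.064708 = 0.148530.

0.1485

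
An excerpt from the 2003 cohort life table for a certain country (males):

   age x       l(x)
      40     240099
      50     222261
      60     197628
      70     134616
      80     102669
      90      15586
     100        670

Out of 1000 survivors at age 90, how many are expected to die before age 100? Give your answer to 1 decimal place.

The relevant probability is 1 − 670/15586 = 0.957013.
Expected number = 1000 × 0.957013 = 957.0.

957.0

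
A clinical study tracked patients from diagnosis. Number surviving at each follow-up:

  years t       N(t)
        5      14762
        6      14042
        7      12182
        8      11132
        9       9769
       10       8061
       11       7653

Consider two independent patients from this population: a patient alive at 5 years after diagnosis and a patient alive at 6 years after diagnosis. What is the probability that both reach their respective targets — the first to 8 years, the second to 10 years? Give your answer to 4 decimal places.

p₁ = N(8)/N(5) = 11132/14762 = 0.754098; p₂ = N(10)/N(6) = 8061/14042 = 0.574064.
P(both) = p₁ × p₂ = 0.754098 × 0.574064 = 0.432901.

0.4329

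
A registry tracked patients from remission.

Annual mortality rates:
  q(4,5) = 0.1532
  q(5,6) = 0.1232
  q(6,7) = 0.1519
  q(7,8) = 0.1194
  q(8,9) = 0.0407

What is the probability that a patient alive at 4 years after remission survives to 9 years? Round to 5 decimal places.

0.53194

Chaining the interval survival probabilities: (1 − 0.1532) × (1 − 0.1232) × (1 − 0.1519) × (1 − 0.1194) × (1 − 0.0407).
= 0.8468 × 0.8768 × 0.8481 × 0.8806 × 0.9593 = 0.531939.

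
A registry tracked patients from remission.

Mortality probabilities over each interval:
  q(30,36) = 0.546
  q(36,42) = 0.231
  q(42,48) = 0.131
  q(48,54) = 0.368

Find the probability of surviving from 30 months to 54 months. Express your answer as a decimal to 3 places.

Chaining the interval survival probabilities: (1 − 0.546) × (1 − 0.231) × (1 − 0.131) × (1 − 0.368).
= 0.454 × 0.769 × 0.869 × 0.632 = 0.191743.

0.192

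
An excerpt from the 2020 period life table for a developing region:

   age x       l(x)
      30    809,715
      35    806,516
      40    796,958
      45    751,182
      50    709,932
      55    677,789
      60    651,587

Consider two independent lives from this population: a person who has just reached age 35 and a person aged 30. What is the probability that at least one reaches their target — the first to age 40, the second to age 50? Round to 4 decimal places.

p₁ = l(40)/l(35) = 796,958/806,516 = 0.988149; p₂ = l(50)/l(30) = 709,932/809,715 = 0.876768.
P(at least one) = 1 − (1−p₁)(1−p₂) = 1 − 0.011851 × 0.123232 = 0.998540.

0.9985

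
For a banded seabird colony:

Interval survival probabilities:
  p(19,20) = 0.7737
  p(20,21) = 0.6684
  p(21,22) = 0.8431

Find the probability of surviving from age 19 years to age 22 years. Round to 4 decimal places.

P(survive 19→22) = 0.7737 × 0.6684 × 0.8431.
= 0.436002.

0.4360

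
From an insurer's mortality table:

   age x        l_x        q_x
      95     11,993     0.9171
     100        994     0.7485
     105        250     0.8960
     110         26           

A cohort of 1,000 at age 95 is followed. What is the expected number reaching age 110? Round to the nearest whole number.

The relevant probability is 26/11,993 = 0.002168.
Expected number = 1,000 × 0.002168 = 2.

2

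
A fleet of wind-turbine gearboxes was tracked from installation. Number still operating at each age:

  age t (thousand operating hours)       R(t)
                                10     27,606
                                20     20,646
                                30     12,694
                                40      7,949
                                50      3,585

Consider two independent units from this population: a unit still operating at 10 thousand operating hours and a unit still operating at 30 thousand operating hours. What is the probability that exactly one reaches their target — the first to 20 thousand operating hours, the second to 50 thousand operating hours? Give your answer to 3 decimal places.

p₁ = R(20)/R(10) = 20,646/27,606 = 0.747881; p₂ = R(50)/R(30) = 3,585/12,694 = 0.282417.
P(exactly one) = p₁(1−p₂) + (1−p₁)p₂ = 0.536667 + 0.071203 = 0.607869.

0.608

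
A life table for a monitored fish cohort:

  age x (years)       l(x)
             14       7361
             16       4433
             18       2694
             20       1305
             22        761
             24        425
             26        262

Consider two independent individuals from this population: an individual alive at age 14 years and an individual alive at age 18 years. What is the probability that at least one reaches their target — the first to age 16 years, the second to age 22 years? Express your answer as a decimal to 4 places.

0.7146

p₁ = l(16)/l(14) = 4433/7361 = 0.602228; p₂ = l(22)/l(18) = 761/2694 = 0.282480.
P(at least one) = 1 − (1−p₁)(1−p₂) = 1 − 0.397772 × 0.717520 = 0.714591.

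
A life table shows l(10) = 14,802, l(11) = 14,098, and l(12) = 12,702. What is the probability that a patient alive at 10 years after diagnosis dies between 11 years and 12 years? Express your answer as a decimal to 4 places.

This is the probability of reaching 11 but not 12, conditional on being alive at 10: (l(11) − l(12)) / l(10).
= (14,098 − 12,702) / 14,802 = 1,396 / 14,802 = 0.094312.

0.0943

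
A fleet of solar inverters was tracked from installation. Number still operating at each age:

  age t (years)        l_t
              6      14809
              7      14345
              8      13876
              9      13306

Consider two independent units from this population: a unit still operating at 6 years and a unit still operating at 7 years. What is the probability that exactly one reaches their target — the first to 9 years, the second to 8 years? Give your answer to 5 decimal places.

0.12755

p₁ = l_9/l_6 = 13306/14809 = 0.898508; p₂ = l_8/l_7 = 13876/14345 = 0.967306.
P(exactly one) = p₁(1−p₂) + (1−p₁)p₂ = 0.029376 + 0.098174 = 0.127550.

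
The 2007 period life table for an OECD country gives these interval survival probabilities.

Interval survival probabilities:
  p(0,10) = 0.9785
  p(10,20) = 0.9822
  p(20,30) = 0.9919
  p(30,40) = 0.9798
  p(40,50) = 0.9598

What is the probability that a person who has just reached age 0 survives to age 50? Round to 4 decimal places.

Survival from 0 to 50 is the product of surviving each interval: 0.9785 × 0.9822 × 0.9919 × 0.9798 × 0.9598.
= 0.896493.

0.8965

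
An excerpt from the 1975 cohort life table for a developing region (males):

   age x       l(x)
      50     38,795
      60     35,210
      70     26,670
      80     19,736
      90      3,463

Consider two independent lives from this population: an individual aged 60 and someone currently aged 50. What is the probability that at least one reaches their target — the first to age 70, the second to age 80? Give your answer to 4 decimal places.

0.8808

p₁ = l(70)/l(60) = 26,670/35,210 = 0.757455; p₂ = l(80)/l(50) = 19,736/38,795 = 0.508725.
P(at least one) = 1 − (1−p₁)(1−p₂) = 1 − 0.242545 × 0.491275 = 0.880844.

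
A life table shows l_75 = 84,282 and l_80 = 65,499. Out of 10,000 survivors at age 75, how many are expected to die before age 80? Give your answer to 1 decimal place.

The relevant probability is 1 − 65,499/84,282 = 0.222859.
Expected number = 10,000 × 0.222859 = 2228.6.

2228.6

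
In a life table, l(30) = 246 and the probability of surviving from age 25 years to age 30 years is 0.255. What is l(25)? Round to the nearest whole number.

l(25) = l(30) / p = 246 / 0.255 = 965.

965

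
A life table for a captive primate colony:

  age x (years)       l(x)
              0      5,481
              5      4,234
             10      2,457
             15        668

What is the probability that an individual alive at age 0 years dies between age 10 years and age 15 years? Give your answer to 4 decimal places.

This is the probability of reaching 10 but not 15, conditional on being alive at 0: (l(10) − l(15)) / l(0).
= (2,457 − 668) / 5,481 = 1,789 / 5,481 = 0.326400.

0.3264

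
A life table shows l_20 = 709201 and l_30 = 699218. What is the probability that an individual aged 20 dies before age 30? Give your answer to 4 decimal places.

P(die before 30 | alive at 20) = 1 − l_30/l_20 = 1 − 699218/709201 = (9983)/709201 = 0.014076.

0.0141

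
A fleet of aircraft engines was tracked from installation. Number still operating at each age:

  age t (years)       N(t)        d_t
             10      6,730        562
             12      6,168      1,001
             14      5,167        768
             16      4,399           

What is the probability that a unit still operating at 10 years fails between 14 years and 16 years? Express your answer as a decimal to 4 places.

This is the probability of reaching 14 but not 16, conditional on being operational at 10: (N(14) − N(16)) / N(10).
= (5,167 − 4,399) / 6,730 = 768 / 6,730 = 0.114116.

0.1141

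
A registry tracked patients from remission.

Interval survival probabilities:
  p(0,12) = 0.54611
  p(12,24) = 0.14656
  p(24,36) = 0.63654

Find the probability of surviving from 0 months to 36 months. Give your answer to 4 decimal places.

The overall survival probability is 0.54611 × 0.14656 × 0.63654.
= 0.050947.

0.0509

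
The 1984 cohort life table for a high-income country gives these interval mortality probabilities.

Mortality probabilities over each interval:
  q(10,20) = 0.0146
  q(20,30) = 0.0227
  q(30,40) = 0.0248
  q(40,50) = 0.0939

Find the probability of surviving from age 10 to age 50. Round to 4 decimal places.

0.8510

Chaining the interval survival probabilities: (1 − 0.0146) × (1 − 0.0227) × (1 − 0.0248) × (1 − 0.0939).
= 0.9854 × 0.9773 × 0.9752 × 0.9061 = 0.850962.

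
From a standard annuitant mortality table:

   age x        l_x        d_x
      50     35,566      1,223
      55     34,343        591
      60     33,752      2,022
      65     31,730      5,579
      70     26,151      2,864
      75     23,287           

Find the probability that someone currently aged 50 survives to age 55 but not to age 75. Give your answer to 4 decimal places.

We want 5|20q50 = (l_55 − l_75)/l_50.
This is the probability of reaching 55 but not 75, conditional on being alive at 50: (l_55 − l_75) / l_50.
= (34,343 − 23,287) / 35,566 = 11,056 / 35,566 = 0.310859.

0.3109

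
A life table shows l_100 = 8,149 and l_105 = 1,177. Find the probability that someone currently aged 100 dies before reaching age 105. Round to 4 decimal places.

0.8556

P(die before 105 | alive at 100) = 1 − l_105/l_100 = 1 − 1,177/8,149 = (6,972)/8,149 = 0.855565.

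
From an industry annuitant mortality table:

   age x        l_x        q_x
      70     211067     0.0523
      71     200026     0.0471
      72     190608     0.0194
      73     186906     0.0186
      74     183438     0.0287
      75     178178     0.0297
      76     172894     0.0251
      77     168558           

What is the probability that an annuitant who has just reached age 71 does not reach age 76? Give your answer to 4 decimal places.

P(die before 76 | alive at 71) = 1 − l_76/l_71 = 1 − 172894/200026 = (27132)/200026 = 0.135642.

0.1356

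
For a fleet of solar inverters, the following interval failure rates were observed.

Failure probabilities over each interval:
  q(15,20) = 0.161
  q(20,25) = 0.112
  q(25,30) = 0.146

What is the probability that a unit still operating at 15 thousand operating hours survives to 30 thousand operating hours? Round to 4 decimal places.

0.6363

P(survive 15→30) = (1 − 0.161) × (1 − 0.112) × (1 − 0.146).
= 0.839 × 0.888 × 0.854 = 0.636257.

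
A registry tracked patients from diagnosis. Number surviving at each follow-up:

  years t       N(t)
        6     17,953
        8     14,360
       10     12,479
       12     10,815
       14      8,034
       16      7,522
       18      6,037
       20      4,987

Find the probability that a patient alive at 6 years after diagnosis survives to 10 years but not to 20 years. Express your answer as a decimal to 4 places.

This is the probability of reaching 10 but not 20, conditional on being alive at 6: (N(10) − N(20)) / N(6).
= (12,479 − 4,987) / 17,953 = 7,492 / 17,953 = 0.417312.

0.4173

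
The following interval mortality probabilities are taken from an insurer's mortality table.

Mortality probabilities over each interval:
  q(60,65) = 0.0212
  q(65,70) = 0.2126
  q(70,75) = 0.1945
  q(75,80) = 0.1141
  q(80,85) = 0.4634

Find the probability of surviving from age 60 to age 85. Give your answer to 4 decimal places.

Survival from 60 to 85 is the product of surviving each interval: (1 − 0.0212) × (1 − 0.2126) × (1 − 0.1945) × (1 − 0.1141) × (1 − 0.4634).
= 0.9788 × 0.7874 × 0.8055 × 0.8859 × 0.5366 = 0.295114.

0.2951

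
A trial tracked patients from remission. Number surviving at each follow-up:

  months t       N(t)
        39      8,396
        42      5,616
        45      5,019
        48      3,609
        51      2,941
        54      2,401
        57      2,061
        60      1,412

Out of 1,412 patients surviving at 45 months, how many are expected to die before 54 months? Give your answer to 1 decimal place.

736.5

The relevant probability is 1 − 2,401/5,019 = 0.521618.
Expected number = 1,412 × 0.521618 = 736.5.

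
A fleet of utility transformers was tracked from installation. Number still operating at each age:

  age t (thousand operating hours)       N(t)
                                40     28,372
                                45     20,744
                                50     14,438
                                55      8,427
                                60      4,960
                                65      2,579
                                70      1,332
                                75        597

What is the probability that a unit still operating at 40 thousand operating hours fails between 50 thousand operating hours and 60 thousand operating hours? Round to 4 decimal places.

This is the probability of reaching 50 but not 60, conditional on being operational at 40: (N(50) − N(60)) / N(40).
= (14,438 − 4,960) / 28,372 = 9,478 / 28,372 = 0.334062.

0.3341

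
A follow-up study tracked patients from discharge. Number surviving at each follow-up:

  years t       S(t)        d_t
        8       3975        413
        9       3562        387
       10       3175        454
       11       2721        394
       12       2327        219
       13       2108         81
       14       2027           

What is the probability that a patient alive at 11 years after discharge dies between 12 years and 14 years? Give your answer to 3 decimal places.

0.110

This is the probability of reaching 12 but not 14, conditional on being alive at 11: (S(12) − S(14)) / S(11).
= (2327 − 2027) / 2721 = 300 / 2721 = 0.110254.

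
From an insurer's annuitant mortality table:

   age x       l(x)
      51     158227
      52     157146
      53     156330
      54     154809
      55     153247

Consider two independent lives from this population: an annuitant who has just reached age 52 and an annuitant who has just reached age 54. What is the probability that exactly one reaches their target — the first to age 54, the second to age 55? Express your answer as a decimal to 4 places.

p₁ = l(54)/l(52) = 154809/157146 = 0.985128; p₂ = l(55)/l(54) = 153247/154809 = 0.989910.
P(exactly one) = p₁(1−p₂) + (1−p₁)p₂ = 0.009940 + 0.014722 = 0.024662.

0.0247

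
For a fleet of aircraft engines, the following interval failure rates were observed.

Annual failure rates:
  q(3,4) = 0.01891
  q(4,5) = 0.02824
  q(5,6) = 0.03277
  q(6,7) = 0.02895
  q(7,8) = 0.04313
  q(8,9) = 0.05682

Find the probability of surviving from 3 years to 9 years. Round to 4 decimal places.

Chaining the interval survival probabilities: (1 − 0.01891) × (1 − 0.02824) × (1 − 0.03277) × (1 − 0.02895) × (1 − 0.04313) × (1 − 0.05682).
= 0.98109 × 0.97176 × 0.96723 × 0.97105 × 0.95687 × 0.94318 = 0.808140.

0.8081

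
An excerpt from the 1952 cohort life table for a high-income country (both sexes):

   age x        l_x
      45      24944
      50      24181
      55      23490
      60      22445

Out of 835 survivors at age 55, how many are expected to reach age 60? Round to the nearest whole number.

The relevant probability is 22445/23490 = 0.955513.
Expected number = 835 × 0.955513 = 798.

798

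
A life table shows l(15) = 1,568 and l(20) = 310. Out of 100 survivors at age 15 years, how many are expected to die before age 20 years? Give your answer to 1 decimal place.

The relevant probability is 1 − 310/1,568 = 0.802296.
Expected number = 100 × 0.802296 = 80.2.

80.2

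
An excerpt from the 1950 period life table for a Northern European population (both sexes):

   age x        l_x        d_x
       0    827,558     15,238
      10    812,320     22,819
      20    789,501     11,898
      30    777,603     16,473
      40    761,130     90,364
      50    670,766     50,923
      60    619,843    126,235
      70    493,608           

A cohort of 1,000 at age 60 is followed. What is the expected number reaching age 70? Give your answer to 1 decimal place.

796.3

The relevant probability is 493,608/619,843 = 0.796344.
Expected number = 1,000 × 0.796344 = 796.3.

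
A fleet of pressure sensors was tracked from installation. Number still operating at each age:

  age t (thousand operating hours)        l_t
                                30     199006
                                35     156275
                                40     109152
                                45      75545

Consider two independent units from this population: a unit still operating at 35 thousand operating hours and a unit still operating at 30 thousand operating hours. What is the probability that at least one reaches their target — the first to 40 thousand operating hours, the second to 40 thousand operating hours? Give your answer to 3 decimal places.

p₁ = l_40/l_35 = 109152/156275 = 0.698461; p₂ = l_40/l_30 = 109152/199006 = 0.548486.
P(at least one) = 1 − (1−p₁)(1−p₂) = 1 − 0.301539 × 0.451514 = 0.863851.

0.864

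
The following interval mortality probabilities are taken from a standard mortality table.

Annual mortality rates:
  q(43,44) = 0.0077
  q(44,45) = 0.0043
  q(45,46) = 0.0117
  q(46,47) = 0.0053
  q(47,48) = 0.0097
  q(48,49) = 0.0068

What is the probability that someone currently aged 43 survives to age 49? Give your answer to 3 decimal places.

0.955

The overall survival probability is (1 − 0.0077) × (1 − 0.0043) × (1 − 0.0117) × (1 − 0.0053) × (1 − 0.0097) × (1 − 0.0068).
= 0.9923 × 0.9957 × 0.9883 × 0.9947 × 0.9903 × 0.9932 = 0.955335.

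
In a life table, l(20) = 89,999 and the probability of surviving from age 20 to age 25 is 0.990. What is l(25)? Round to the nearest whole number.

l(25) = l(20) × p = 89,999 × 0.990 = 89099.

89099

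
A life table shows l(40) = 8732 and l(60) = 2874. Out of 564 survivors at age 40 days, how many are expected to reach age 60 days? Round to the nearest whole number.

The relevant probability is 2874/8732 = 0.329134.
Expected number = 564 × 0.329134 = 186.

186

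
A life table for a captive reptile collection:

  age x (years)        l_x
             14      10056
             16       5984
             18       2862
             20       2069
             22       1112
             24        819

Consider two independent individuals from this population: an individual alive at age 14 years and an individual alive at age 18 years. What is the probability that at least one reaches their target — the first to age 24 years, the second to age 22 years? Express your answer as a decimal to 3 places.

0.438

p₁ = l_24/l_14 = 819/10056 = 0.081444; p₂ = l_22/l_18 = 1112/2862 = 0.388539.
P(at least one) = 1 − (1−p₁)(1−p₂) = 1 − 0.918556 × 0.611461 = 0.438339.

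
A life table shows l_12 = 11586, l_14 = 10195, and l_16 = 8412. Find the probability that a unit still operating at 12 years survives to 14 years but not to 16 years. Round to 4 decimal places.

0.1539

This is the probability of reaching 14 but not 16, conditional on being operational at 12: (l_14 − l_16) / l_12.
= (10195 − 8412) / 11586 = 1783 / 11586 = 0.153893.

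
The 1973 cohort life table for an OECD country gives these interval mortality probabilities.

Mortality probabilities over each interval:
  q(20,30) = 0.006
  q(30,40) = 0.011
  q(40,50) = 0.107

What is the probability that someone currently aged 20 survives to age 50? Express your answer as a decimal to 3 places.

Chaining the interval survival probabilities: (1 − 0.006) × (1 − 0.011) × (1 − 0.107).
= 0.994 × 0.989 × 0.893 = 0.877878.

0.878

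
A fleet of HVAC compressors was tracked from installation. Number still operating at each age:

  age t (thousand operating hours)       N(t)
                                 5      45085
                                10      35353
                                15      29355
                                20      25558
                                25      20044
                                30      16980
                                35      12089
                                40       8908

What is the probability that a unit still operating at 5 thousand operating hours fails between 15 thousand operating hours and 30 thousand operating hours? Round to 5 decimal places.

This is the probability of reaching 15 but not 30, conditional on being operational at 5: (N(15) − N(30)) / N(5).
= (29355 − 16980) / 45085 = 12375 / 45085 = 0.274482.

0.27448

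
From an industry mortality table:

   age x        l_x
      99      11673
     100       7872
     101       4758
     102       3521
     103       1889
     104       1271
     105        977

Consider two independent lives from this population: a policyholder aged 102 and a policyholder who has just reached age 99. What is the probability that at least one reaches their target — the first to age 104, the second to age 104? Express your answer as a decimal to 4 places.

p₁ = l_104/l_102 = 1271/3521 = 0.360977; p₂ = l_104/l_99 = 1271/11673 = 0.108884.
P(at least one) = 1 − (1−p₁)(1−p₂) = 1 − 0.639023 × 0.891116 = 0.430556.

0.4306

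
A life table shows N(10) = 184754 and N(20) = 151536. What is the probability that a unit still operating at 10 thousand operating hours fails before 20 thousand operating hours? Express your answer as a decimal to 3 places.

0.180

P(fail before 20 | operational at 10) = 1 − N(20)/N(10) = 1 − 151536/184754 = (33218)/184754 = 0.179796.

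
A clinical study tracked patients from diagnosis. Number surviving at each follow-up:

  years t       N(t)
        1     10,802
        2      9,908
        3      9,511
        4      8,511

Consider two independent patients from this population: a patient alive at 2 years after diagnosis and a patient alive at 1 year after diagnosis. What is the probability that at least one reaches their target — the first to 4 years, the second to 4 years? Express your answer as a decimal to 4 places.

0.9701

p₁ = N(4)/N(2) = 8,511/9,908 = 0.859003; p₂ = N(4)/N(1) = 8,511/10,802 = 0.787910.
P(at least one) = 1 − (1−p₁)(1−p₂) = 1 − 0.140997 × 0.212090 = 0.970096.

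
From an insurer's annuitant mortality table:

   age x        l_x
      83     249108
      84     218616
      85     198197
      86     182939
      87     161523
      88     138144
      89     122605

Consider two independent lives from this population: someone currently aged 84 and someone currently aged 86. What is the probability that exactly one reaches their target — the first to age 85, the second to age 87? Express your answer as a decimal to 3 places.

0.189

p₁ = l_85/l_84 = 198197/218616 = 0.906599; p₂ = l_87/l_86 = 161523/182939 = 0.882934.
P(exactly one) = p₁(1−p₂) + (1−p₁)p₂ = 0.106132 + 0.082467 = 0.188599.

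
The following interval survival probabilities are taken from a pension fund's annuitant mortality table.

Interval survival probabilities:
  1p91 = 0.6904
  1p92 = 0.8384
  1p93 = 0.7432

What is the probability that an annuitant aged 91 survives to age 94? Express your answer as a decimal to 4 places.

Survival from 91 to 94 is the product of surviving each interval: 0.6904 × 0.8384 × 0.7432.
= 0.430187.

0.4302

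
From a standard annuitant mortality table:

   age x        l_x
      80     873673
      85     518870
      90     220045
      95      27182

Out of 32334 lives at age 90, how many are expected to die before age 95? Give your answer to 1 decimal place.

The relevant probability is 1 − 27182/220045 = 0.876471.
Expected number = 32334 × 0.876471 = 28339.8.

28339.8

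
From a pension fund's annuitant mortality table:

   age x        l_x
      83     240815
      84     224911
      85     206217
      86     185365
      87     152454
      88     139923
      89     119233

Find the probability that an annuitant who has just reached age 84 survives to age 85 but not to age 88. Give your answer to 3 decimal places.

We want 1|3q84 = (l_85 − l_88)/l_84.
This is the probability of reaching 85 but not 88, conditional on being alive at 84: (l_85 − l_88) / l_84.
= (206217 − 139923) / 224911 = 66294 / 224911 = 0.294757.

0.295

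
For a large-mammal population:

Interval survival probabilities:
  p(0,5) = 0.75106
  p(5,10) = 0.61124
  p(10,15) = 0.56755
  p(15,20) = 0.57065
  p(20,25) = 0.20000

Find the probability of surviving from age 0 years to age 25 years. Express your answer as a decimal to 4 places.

The overall survival probability is 0.75106 × 0.61124 × 0.56755 × 0.57065 × 0.20000.
= 0.029737.

0.0297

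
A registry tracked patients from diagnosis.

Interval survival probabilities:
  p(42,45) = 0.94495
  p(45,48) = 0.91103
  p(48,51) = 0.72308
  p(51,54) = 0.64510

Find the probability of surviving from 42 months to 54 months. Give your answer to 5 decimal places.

0.40156

The overall survival probability is 0.94495 × 0.91103 × 0.72308 × 0.64510.
= 0.401564.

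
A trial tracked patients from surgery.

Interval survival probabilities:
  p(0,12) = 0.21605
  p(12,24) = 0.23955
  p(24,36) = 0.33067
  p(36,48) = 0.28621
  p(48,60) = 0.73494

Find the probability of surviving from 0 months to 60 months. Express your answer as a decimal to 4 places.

Chaining the interval survival probabilities: 0.21605 × 0.23955 × 0.33067 × 0.28621 × 0.73494.
= 0.003600.

0.0036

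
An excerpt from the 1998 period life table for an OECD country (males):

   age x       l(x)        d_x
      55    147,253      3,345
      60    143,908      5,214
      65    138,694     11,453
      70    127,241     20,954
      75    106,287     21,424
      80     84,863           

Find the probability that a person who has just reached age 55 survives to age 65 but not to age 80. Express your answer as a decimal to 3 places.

0.366

This is the probability of reaching 65 but not 80, conditional on being alive at 55: (l(65) − l(80)) / l(55).
= (138,694 − 84,863) / 147,253 = 53,831 / 147,253 = 0.365568.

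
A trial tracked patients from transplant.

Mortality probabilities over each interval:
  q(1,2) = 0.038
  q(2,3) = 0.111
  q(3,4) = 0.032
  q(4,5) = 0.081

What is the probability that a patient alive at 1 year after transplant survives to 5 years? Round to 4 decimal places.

0.7608

Chaining the interval survival probabilities: (1 − 0.038) × (1 − 0.111) × (1 − 0.032) × (1 − 0.081).
= 0.962 × 0.889 × 0.968 × 0.919 = 0.760795.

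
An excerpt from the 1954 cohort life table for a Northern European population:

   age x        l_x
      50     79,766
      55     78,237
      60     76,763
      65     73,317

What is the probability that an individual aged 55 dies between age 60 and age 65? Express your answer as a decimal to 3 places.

We want 5|5q55 = (l_60 − l_65)/l_55.
This is the probability of reaching 60 but not 65, conditional on being alive at 55: (l_60 − l_65) / l_55.
= (76,763 − 73,317) / 78,237 = 3,446 / 78,237 = 0.044046.

0.044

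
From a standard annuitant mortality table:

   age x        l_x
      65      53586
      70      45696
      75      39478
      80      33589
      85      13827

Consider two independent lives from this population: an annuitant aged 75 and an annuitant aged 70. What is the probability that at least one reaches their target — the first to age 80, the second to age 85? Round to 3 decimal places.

p₁ = l_80/l_75 = 33589/39478 = 0.850828; p₂ = l_85/l_70 = 13827/45696 = 0.302587.
P(at least one) = 1 − (1−p₁)(1−p₂) = 1 − 0.149172 × 0.697413 = 0.895966.

0.896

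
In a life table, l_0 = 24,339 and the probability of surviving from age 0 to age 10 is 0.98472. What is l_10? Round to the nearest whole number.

l_10 = l_0 × p = 24,339 × 0.98472 = 23967.

23967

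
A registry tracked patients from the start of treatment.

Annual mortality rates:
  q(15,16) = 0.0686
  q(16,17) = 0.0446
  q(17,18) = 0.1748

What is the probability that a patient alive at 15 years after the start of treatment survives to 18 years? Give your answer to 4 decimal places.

P(survive 15→18) = (1 − 0.0686) × (1 − 0.0446) × (1 − 0.1748).
= 0.9314 × 0.9554 × 0.8252 = 0.734312.

0.7343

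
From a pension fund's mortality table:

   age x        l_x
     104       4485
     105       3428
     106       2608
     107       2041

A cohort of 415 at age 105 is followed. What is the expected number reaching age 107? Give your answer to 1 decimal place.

247.1

The relevant probability is 2041/3428 = 0.595391.
Expected number = 415 × 0.595391 = 247.1.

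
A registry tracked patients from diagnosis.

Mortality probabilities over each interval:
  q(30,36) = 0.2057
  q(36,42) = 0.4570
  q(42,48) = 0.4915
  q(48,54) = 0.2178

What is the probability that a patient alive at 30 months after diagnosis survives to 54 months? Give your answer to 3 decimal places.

0.172

Survival from 30 to 54 is the product of surviving each interval: (1 − 0.2057) × (1 − 0.4570) × (1 − 0.4915) × (1 − 0.2178).
= 0.7943 × 0.5430 × 0.5085 × 0.7822 = 0.171551.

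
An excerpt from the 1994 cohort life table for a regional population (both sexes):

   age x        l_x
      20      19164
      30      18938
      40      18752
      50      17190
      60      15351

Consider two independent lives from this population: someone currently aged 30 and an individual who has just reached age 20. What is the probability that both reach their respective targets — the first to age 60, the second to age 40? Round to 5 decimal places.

0.79317

p₁ = l_60/l_30 = 15351/18938 = 0.810592; p₂ = l_40/l_20 = 18752/19164 = 0.978501.
P(both) = p₁ × p₂ = 0.810592 × 0.978501 = 0.793165.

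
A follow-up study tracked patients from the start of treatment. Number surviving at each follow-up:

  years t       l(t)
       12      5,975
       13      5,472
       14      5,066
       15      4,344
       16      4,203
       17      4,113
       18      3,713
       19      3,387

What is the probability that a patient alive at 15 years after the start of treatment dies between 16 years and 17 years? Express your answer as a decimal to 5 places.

This is the probability of reaching 16 but not 17, conditional on being alive at 15: (l(16) − l(17)) / l(15).
= (4,203 − 4,113) / 4,344 = 90 / 4,344 = 0.020718.

0.02072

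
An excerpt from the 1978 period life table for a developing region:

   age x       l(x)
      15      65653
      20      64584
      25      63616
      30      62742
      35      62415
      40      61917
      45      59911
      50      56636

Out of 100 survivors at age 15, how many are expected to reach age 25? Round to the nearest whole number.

97

The relevant probability is 63616/65653 = 0.968973.
Expected number = 100 × 0.968973 = 97.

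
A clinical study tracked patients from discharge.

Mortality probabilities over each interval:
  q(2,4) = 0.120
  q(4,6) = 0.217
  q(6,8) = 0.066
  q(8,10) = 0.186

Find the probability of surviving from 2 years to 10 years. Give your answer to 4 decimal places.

Chaining the interval survival probabilities: (1 − 0.120) × (1 − 0.217) × (1 − 0.066) × (1 − 0.186).
= 0.880 × 0.783 × 0.934 × 0.814 = 0.523861.

0.5239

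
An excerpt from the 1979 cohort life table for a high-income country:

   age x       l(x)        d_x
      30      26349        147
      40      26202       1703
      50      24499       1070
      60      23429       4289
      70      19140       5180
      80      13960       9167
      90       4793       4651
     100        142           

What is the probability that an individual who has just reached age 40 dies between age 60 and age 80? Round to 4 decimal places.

This is the probability of reaching 60 but not 80, conditional on being alive at 40: (l(60) − l(80)) / l(40).
= (23429 − 13960) / 26202 = 9469 / 26202 = 0.361385.

0.3614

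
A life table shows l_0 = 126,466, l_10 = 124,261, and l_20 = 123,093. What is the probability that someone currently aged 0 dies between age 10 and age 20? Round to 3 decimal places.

We want 10|10q0 = (l_10 − l_20)/l_0.
This is the probability of reaching 10 but not 20, conditional on being alive at 0: (l_10 − l_20) / l_0.
= (124,261 − 123,093) / 126,466 = 1,168 / 126,466 = 0.009236.

0.009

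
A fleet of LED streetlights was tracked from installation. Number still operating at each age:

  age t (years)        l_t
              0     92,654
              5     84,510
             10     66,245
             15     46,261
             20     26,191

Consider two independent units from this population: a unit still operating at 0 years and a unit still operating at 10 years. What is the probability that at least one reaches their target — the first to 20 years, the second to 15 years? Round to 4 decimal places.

0.7836

p₁ = l_20/l_0 = 26,191/92,654 = 0.282675; p₂ = l_15/l_10 = 46,261/66,245 = 0.698332.
P(at least one) = 1 − (1−p₁)(1−p₂) = 1 − 0.717325 × 0.301668 = 0.783606.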